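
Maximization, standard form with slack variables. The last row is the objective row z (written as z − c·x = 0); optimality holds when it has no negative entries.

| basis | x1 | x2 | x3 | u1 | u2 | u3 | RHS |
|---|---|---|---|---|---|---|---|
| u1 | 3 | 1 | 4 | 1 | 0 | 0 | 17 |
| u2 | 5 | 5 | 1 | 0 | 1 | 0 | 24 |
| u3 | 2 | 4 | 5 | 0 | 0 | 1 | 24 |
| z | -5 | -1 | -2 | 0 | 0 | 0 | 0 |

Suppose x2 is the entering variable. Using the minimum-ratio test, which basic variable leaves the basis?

Column x2 entries and ratios — u1: 17/1 = 17; u2: 24/5 = 24/5; u3: 24/4 = 6.
Smallest ratio is 24/5 in the row of u2, so u2 leaves.

u2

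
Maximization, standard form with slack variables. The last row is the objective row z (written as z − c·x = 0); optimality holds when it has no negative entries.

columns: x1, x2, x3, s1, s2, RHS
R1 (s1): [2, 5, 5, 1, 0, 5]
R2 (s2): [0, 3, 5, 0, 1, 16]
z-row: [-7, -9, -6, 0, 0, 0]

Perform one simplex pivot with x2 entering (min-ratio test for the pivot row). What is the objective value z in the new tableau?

9

Ratio test on column x2 — row 1: 5/5 = 1; row 2: 16/3 = 16/3. Minimum is 1 at row 1 (s1 leaves); pivot element 5.
Pivot on row 1; the z-row RHS becomes 0 − (-9)·1 = 9.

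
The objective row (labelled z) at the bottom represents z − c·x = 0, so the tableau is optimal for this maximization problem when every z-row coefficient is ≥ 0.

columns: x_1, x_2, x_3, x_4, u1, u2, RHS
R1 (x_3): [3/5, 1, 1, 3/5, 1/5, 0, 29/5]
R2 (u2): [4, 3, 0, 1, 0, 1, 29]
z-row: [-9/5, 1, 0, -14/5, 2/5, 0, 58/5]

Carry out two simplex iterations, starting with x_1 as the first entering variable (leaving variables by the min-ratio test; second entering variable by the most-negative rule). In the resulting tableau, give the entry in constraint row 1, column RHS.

Ratio test on column x_1 — row 1: (29/5)/(3/5) = 29/3; row 2: 29/4 = 29/4. Minimum is 29/4 at row 2 (u2 leaves); pivot element 4.
Divide row 2 by 4; eliminate column x_1 from the other rows.
Second iteration: most negative z-row entry is -47/20 in column x_4, so x_4 enters.
Ratio test on column x_4 — row 1: (29/20)/(9/20) = 29/9; row 2: (29/4)/(1/4) = 29. Minimum is 29/9 at row 1 (x_3 leaves); pivot element 9/20.
Divide row 1 by 9/20; eliminate column x_4 from the other rows.
After both pivots, the entry at constraint row 1, column RHS is 29/9.

29/9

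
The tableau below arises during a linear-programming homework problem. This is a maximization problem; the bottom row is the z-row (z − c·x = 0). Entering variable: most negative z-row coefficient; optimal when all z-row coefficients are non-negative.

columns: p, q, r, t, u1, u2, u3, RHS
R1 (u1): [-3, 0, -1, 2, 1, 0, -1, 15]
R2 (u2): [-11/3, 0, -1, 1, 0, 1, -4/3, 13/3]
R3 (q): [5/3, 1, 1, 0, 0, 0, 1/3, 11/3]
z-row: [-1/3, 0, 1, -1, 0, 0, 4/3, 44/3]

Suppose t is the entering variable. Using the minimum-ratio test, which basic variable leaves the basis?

u2

Column t entries and ratios — u1: 15/2 = 15/2; u2: (13/3)/1 = 13/3; q: 0 ≤ 0, skip.
Smallest ratio is 13/3 in the row of u2, so u2 leaves.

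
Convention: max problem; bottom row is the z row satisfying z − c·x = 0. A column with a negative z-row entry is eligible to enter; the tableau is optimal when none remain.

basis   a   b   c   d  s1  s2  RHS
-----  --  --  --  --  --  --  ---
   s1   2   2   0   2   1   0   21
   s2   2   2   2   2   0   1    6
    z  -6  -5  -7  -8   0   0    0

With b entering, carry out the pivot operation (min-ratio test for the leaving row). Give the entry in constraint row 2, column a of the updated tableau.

Ratio test on column b — row 1: 21/2 = 21/2; row 2: 6/2 = 3. Minimum is 3 at row 2 (s2 leaves); pivot element 2.
Divide row 2 by 2; eliminate column b from the other rows.
In the new row 2, the a entry is the old entry divided by the pivot: 2/2 = 1.

1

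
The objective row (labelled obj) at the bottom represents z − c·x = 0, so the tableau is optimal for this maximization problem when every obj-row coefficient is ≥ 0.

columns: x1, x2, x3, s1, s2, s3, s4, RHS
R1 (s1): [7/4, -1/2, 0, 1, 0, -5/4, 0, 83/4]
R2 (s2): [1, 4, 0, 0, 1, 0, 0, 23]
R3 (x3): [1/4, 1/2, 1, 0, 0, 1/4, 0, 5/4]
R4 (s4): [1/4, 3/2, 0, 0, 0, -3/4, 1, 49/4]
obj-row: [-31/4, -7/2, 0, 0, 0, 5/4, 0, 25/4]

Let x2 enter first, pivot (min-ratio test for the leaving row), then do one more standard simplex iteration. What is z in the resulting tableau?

Ratio test on column x2 — row 1: entry -1/2 ≤ 0; row 2: 23/4 = 23/4; row 3: (5/4)/(1/2) = 5/2; row 4: (49/4)/(3/2) = 49/6. Minimum is 5/2 at row 3 (x3 leaves); pivot element 1/2.
Pivot on row 3; the obj-row RHS becomes 25/4 − (-7/2)·(5/2) = 15.
Next entering variable (most negative obj-row entry -6): x1.
Ratio test on column x1 — row 1: 22/2 = 11; row 2: entry -1 ≤ 0; row 3: (5/2)/(1/2) = 5; row 4: entry -1/2 ≤ 0. Minimum is 5 at row 3 (x2 leaves); pivot element 1/2.
After the second pivot the obj-row RHS is 15 − (-6)·5 = 45.

45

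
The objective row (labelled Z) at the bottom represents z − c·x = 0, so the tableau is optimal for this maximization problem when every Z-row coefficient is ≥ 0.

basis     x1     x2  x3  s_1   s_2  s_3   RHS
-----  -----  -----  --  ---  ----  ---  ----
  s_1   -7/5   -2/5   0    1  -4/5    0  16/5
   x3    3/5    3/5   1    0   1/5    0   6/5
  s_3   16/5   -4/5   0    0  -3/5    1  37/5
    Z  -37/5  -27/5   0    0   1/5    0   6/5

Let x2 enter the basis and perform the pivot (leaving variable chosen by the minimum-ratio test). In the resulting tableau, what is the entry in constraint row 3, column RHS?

9

Ratio test on column x2 — row 1: entry -2/5 ≤ 0; row 2: (6/5)/(3/5) = 2; row 3: entry -4/5 ≤ 0. Minimum is 2 at row 2 (x3 leaves); pivot element 3/5.
Divide row 2 by 3/5; eliminate column x2 from the other rows.
Row 3 update in column RHS: 37/5 − (-4/5)·2 = 9.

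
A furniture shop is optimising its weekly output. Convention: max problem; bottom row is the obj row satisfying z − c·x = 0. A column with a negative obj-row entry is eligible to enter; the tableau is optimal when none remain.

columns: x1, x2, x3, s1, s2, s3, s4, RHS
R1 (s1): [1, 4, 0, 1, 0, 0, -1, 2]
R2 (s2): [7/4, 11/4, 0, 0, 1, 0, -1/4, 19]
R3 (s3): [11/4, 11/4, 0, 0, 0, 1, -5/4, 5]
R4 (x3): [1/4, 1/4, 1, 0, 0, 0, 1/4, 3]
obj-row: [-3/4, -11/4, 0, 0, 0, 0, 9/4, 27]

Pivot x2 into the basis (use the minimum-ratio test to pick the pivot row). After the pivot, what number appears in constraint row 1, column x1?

1/4

Ratio test on column x2 — row 1: 2/4 = 1/2; row 2: 19/(11/4) = 76/11; row 3: 5/(11/4) = 20/11; row 4: 3/(1/4) = 12. Minimum is 1/2 at row 1 (s1 leaves); pivot element 4.
Divide row 1 by 4; eliminate column x2 from the other rows.
In the new row 1, the x1 entry is the old entry divided by the pivot: 1/4 = 1/4.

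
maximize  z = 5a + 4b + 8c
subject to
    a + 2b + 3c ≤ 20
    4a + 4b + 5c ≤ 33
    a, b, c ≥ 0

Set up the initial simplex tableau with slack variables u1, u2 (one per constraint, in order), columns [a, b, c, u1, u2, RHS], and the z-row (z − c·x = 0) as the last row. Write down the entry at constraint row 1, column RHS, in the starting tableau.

The RHS of constraint 1 is b_1 = 20.

20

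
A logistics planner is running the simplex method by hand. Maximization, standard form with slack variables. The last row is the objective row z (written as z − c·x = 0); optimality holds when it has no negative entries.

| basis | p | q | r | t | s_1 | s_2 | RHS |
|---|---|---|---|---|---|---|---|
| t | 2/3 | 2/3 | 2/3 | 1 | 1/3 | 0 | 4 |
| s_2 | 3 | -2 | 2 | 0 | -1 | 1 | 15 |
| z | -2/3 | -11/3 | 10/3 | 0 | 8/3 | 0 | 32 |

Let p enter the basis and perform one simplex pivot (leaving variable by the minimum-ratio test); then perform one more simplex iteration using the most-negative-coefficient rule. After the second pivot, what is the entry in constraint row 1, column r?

1/5

Ratio test on column p — row 1: 4/(2/3) = 6; row 2: 15/3 = 5. Minimum is 5 at row 2 (s_2 leaves); pivot element 3.
Divide row 2 by 3; eliminate column p from the other rows.
Second iteration: most negative z-row entry is -37/9 in column q, so q enters.
Ratio test on column q — row 1: (2/3)/(10/9) = 3/5; row 2: entry -2/3 ≤ 0. Minimum is 3/5 at row 1 (t leaves); pivot element 10/9.
Divide row 1 by 10/9; eliminate column q from the other rows.
After both pivots, the entry at constraint row 1, column r is 1/5.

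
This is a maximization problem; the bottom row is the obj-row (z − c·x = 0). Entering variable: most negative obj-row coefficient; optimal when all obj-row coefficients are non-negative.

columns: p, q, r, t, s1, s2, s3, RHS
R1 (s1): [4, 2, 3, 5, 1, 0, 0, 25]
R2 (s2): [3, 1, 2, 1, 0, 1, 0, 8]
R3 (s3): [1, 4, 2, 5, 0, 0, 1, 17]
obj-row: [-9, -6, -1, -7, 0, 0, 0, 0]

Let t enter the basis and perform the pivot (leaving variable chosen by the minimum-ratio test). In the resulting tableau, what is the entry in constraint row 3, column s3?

1/5

Ratio test on column t — row 1: 25/5 = 5; row 2: 8/1 = 8; row 3: 17/5 = 17/5. Minimum is 17/5 at row 3 (s3 leaves); pivot element 5.
Divide row 3 by 5; eliminate column t from the other rows.
In the new row 3, the s3 entry is the old entry divided by the pivot: 1/5 = 1/5.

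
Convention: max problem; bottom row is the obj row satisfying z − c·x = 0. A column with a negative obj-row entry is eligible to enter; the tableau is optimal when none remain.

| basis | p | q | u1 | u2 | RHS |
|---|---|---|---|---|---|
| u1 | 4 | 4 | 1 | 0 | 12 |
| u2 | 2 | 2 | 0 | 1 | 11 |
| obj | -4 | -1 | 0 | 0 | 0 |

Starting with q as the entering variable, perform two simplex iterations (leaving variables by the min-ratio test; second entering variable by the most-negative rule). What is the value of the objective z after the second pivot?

12

Ratio test on column q — row 1: 12/4 = 3; row 2: 11/2 = 11/2. Minimum is 3 at row 1 (u1 leaves); pivot element 4.
Pivot on row 1; the obj-row RHS becomes 0 − (-1)·3 = 3.
Next entering variable (most negative obj-row entry -3): p.
Ratio test on column p — row 1: 3/1 = 3; row 2: entry 0 ≤ 0. Minimum is 3 at row 1 (q leaves); pivot element 1.
After the second pivot the obj-row RHS is 3 − (-3)·3 = 12.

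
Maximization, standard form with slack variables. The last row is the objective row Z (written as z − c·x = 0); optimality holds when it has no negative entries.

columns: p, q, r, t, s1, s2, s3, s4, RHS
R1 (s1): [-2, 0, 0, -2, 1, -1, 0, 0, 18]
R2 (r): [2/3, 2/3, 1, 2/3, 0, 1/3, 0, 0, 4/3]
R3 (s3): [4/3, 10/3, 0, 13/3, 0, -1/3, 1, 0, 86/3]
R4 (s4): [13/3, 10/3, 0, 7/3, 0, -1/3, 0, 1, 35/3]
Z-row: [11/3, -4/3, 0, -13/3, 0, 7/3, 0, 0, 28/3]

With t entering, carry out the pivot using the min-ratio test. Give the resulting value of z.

Ratio test on column t — row 1: entry -2 ≤ 0; row 2: (4/3)/(2/3) = 2; row 3: (86/3)/(13/3) = 86/13; row 4: (35/3)/(7/3) = 5. Minimum is 2 at row 2 (r leaves); pivot element 2/3.
Pivot on row 2; the Z-row RHS becomes 28/3 − (-13/3)·2 = 18.

18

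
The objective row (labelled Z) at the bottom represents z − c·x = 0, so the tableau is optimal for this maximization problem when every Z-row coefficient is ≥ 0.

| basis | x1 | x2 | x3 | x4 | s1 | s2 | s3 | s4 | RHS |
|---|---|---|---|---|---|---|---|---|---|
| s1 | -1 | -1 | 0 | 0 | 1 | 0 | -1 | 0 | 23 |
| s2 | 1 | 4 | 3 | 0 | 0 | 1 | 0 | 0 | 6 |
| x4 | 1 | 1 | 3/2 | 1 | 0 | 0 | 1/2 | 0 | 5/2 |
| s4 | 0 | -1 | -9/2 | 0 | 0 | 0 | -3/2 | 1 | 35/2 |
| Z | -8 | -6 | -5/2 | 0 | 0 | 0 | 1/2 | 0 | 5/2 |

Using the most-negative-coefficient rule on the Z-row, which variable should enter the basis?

Negative Z-row entries: x1: -8, x2: -6, x3: -5/2.
The most negative is -8 in column x1, so x1 enters.

x1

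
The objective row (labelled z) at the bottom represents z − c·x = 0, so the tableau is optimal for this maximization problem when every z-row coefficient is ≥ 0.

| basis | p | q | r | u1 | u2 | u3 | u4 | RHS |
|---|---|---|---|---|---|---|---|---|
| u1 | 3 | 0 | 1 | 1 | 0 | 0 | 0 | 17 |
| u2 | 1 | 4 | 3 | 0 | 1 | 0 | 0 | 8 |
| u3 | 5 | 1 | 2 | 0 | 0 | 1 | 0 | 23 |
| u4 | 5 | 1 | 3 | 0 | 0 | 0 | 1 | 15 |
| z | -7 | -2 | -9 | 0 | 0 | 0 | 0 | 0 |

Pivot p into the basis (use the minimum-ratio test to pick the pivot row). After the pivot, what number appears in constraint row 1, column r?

-4/5

Ratio test on column p — row 1: 17/3 = 17/3; row 2: 8/1 = 8; row 3: 23/5 = 23/5; row 4: 15/5 = 3. Minimum is 3 at row 4 (u4 leaves); pivot element 5.
Divide row 4 by 5; eliminate column p from the other rows.
Row 1 update in column r: 1 − 3·(3/5) = -4/5.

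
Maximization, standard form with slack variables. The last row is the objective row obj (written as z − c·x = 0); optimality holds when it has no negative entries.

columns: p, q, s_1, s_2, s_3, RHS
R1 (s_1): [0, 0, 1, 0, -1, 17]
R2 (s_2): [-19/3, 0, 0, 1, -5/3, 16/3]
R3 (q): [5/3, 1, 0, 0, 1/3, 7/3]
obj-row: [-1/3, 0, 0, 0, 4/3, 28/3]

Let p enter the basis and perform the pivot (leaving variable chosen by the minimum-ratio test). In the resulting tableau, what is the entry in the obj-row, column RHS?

49/5

Ratio test on column p — row 1: entry 0 ≤ 0; row 2: entry -19/3 ≤ 0; row 3: (7/3)/(5/3) = 7/5. Minimum is 7/5 at row 3 (q leaves); pivot element 5/3.
Divide row 3 by 5/3; eliminate column p from the other rows.
obj-row update in column RHS: 28/3 − (-1/3)·(7/5) = 49/5.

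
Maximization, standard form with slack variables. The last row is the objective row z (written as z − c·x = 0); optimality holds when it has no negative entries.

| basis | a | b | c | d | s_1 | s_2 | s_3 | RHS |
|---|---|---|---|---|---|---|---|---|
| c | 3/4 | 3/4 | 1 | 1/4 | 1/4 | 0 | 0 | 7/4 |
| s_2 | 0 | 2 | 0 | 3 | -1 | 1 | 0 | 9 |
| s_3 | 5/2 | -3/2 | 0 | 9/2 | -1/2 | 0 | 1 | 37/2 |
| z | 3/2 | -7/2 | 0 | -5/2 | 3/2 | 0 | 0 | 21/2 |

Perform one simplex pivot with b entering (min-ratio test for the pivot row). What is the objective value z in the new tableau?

56/3

Ratio test on column b — row 1: (7/4)/(3/4) = 7/3; row 2: 9/2 = 9/2; row 3: entry -3/2 ≤ 0. Minimum is 7/3 at row 1 (c leaves); pivot element 3/4.
Pivot on row 1; the z-row RHS becomes 21/2 − (-7/2)·(7/3) = 56/3.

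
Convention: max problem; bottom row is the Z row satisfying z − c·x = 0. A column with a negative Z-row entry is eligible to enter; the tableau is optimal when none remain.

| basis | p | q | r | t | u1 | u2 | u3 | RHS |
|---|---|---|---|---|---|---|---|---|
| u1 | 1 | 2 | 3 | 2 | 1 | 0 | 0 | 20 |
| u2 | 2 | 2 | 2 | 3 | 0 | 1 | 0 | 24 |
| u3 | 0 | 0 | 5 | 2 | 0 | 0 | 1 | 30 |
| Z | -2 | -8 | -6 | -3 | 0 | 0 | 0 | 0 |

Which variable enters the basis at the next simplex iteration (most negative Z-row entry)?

Negative Z-row entries: p: -2, q: -8, r: -6, t: -3.
The most negative is -8 in column q, so q enters.

q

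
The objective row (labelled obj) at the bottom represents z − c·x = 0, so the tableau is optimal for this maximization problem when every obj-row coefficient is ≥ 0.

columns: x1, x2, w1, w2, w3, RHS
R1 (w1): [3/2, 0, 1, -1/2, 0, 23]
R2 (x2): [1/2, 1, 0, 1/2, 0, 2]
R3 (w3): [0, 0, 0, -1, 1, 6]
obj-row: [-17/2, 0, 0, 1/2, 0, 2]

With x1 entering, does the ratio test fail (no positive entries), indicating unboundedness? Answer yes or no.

Column x1 has positive entries in row(s) 1, 2, so the ratio test bounds it — not unbounded.

no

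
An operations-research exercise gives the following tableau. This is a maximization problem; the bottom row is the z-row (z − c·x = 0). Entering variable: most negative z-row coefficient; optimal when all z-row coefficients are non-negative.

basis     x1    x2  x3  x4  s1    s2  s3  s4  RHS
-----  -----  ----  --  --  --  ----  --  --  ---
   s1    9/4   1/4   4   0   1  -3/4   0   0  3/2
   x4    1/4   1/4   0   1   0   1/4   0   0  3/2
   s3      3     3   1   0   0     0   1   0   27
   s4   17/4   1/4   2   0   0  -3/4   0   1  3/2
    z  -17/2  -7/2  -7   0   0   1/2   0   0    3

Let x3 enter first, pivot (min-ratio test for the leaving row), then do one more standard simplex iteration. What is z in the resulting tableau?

Ratio test on column x3 — row 1: (3/2)/4 = 3/8; row 2: entry 0 ≤ 0; row 3: 27/1 = 27; row 4: (3/2)/2 = 3/4. Minimum is 3/8 at row 1 (s1 leaves); pivot element 4.
Pivot on row 1; the z-row RHS becomes 3 − (-7)·(3/8) = 45/8.
Next entering variable (most negative z-row entry -73/16): x1.
Ratio test on column x1 — row 1: (3/8)/(9/16) = 2/3; row 2: (3/2)/(1/4) = 6; row 3: (213/8)/(39/16) = 142/13; row 4: (3/4)/(25/8) = 6/25. Minimum is 6/25 at row 4 (s4 leaves); pivot element 25/8.
After the second pivot the z-row RHS is 45/8 − (-73/16)·(6/25) = 168/25.

168/25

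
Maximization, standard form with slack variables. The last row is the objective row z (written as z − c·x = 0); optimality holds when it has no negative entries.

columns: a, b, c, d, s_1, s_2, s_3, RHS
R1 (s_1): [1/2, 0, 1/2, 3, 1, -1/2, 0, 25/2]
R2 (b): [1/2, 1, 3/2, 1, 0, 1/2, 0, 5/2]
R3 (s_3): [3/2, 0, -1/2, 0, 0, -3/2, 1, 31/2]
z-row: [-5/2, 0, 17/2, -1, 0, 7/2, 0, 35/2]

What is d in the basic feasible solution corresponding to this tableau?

0

d is not in the basis, so in the current basic feasible solution d = 0.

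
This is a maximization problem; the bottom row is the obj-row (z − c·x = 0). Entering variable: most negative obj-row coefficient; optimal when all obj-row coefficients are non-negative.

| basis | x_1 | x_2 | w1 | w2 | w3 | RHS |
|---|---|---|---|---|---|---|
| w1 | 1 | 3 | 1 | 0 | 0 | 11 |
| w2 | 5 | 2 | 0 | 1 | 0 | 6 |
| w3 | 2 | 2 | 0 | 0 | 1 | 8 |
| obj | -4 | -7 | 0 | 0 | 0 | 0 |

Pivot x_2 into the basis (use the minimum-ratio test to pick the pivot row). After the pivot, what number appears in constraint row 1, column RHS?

Ratio test on column x_2 — row 1: 11/3 = 11/3; row 2: 6/2 = 3; row 3: 8/2 = 4. Minimum is 3 at row 2 (w2 leaves); pivot element 2.
Divide row 2 by 2; eliminate column x_2 from the other rows.
Row 1 update in column RHS: 11 − 3·3 = 2.

2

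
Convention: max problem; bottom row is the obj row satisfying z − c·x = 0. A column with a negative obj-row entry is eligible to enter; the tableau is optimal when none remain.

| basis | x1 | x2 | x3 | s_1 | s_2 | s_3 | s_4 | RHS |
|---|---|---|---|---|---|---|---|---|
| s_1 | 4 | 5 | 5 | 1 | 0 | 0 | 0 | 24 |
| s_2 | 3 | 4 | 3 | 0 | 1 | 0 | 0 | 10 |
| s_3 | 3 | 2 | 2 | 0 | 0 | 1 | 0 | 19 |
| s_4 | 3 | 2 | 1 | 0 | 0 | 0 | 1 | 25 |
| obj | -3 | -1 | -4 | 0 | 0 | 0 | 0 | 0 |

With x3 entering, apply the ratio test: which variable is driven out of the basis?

s_2

Column x3 entries and ratios — s_1: 24/5 = 24/5; s_2: 10/3 = 10/3; s_3: 19/2 = 19/2; s_4: 25/1 = 25.
Smallest ratio is 10/3 in the row of s_2, so s_2 leaves.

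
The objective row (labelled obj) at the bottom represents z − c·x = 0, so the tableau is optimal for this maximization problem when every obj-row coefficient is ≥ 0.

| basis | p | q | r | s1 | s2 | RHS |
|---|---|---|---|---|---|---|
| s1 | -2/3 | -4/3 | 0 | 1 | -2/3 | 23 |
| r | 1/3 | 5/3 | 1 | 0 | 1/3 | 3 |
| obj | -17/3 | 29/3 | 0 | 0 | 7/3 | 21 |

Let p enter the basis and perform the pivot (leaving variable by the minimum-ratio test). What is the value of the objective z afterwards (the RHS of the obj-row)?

72

Ratio test on column p — row 1: entry -2/3 ≤ 0; row 2: 3/(1/3) = 9. Minimum is 9 at row 2 (r leaves); pivot element 1/3.
Pivot on row 2; the obj-row RHS becomes 21 − (-17/3)·9 = 72.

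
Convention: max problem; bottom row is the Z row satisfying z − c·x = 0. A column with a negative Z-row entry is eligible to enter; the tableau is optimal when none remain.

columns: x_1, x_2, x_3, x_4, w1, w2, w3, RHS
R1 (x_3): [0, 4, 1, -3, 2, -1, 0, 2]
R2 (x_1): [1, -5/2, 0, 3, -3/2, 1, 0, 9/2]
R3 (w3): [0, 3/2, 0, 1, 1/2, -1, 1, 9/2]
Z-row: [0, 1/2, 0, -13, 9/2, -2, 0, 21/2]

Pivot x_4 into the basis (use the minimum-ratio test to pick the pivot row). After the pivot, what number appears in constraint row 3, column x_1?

Ratio test on column x_4 — row 1: entry -3 ≤ 0; row 2: (9/2)/3 = 3/2; row 3: (9/2)/1 = 9/2. Minimum is 3/2 at row 2 (x_1 leaves); pivot element 3.
Divide row 2 by 3; eliminate column x_4 from the other rows.
Row 3 update in column x_1: 0 − 1·(1/3) = -1/3.

-1/3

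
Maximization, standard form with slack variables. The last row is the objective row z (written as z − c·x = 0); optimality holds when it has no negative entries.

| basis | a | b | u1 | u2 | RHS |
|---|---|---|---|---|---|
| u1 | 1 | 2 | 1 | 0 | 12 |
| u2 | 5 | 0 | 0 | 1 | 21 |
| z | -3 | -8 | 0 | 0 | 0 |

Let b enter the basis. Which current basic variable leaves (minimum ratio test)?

Column b entries and ratios — u1: 12/2 = 6; u2: 0 ≤ 0, skip.
Smallest ratio is 6 in the row of u1, so u1 leaves.

u1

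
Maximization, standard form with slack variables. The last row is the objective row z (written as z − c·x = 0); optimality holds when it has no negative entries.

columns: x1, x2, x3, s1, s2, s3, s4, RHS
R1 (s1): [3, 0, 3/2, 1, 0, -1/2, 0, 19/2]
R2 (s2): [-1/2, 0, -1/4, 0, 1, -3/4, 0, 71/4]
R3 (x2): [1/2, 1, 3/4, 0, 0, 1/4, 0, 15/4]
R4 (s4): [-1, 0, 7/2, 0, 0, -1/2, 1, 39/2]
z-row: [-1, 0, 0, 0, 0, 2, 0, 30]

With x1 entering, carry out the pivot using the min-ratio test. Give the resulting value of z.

199/6

Ratio test on column x1 — row 1: (19/2)/3 = 19/6; row 2: entry -1/2 ≤ 0; row 3: (15/4)/(1/2) = 15/2; row 4: entry -1 ≤ 0. Minimum is 19/6 at row 1 (s1 leaves); pivot element 3.
Pivot on row 1; the z-row RHS becomes 30 − (-1)·(19/6) = 199/6.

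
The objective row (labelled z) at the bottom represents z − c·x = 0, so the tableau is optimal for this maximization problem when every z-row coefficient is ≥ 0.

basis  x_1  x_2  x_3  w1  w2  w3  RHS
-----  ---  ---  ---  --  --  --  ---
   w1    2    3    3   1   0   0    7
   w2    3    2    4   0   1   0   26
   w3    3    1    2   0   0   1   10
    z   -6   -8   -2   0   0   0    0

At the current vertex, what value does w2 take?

26

w2 is basic (row 2); its value is the RHS of that row, 26.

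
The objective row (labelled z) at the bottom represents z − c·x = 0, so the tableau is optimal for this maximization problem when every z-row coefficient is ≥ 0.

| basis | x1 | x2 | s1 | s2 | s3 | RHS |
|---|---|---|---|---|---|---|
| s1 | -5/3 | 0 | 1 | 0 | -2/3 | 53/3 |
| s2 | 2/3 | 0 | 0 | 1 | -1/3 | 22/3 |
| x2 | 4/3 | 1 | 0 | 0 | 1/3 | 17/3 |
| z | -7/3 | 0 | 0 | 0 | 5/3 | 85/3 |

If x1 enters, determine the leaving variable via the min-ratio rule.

Column x1 entries and ratios — s1: -5/3 ≤ 0, skip; s2: (22/3)/(2/3) = 11; x2: (17/3)/(4/3) = 17/4.
Smallest ratio is 17/4 in the row of x2, so x2 leaves.

x2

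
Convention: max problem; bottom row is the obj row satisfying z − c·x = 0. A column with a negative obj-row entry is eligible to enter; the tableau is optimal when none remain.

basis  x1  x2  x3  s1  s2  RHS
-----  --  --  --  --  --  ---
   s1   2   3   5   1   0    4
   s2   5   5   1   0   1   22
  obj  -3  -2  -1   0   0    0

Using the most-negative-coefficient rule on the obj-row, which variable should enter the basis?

x1

Negative obj-row entries: x1: -3, x2: -2, x3: -1.
The most negative is -3 in column x1, so x1 enters.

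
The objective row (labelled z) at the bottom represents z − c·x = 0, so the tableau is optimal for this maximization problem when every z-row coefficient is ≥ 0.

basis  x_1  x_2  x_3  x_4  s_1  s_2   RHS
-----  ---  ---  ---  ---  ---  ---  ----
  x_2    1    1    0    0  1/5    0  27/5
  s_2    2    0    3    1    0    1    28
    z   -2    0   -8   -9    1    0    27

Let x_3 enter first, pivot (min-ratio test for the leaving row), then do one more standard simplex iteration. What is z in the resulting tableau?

279

Ratio test on column x_3 — row 1: entry 0 ≤ 0; row 2: 28/3 = 28/3. Minimum is 28/3 at row 2 (s_2 leaves); pivot element 3.
Pivot on row 2; the z-row RHS becomes 27 − (-8)·(28/3) = 305/3.
Next entering variable (most negative z-row entry -19/3): x_4.
Ratio test on column x_4 — row 1: entry 0 ≤ 0; row 2: (28/3)/(1/3) = 28. Minimum is 28 at row 2 (x_3 leaves); pivot element 1/3.
After the second pivot the z-row RHS is 305/3 − (-19/3)·28 = 279.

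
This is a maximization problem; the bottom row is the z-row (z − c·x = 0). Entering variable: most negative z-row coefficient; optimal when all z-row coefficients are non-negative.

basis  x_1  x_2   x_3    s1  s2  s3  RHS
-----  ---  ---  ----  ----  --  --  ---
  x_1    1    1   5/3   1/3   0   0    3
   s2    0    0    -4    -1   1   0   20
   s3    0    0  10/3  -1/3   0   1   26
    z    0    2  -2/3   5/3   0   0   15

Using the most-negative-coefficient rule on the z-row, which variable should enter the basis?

x_3

Negative z-row entries: x_3: -2/3.
The most negative is -2/3 in column x_3, so x_3 enters.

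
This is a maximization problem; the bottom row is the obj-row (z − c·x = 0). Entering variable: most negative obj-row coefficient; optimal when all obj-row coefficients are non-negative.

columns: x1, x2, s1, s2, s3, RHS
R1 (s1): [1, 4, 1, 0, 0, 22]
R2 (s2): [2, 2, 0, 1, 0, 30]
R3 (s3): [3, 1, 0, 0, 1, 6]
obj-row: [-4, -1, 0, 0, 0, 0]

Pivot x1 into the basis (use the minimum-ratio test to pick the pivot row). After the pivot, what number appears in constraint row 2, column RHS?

26

Ratio test on column x1 — row 1: 22/1 = 22; row 2: 30/2 = 15; row 3: 6/3 = 2. Minimum is 2 at row 3 (s3 leaves); pivot element 3.
Divide row 3 by 3; eliminate column x1 from the other rows.
Row 2 update in column RHS: 30 − 2·2 = 26.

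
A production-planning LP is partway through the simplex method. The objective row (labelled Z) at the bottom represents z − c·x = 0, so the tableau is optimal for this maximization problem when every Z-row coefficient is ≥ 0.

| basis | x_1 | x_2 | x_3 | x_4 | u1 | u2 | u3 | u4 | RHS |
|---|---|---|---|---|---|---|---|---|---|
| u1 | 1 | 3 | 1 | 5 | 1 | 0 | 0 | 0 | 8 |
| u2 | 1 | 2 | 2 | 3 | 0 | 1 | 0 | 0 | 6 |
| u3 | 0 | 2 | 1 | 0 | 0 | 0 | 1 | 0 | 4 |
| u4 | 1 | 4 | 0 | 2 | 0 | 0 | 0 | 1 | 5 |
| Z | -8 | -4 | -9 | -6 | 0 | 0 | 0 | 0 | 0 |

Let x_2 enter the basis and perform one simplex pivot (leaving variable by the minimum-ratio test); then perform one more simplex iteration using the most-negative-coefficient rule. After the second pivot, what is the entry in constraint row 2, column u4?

1/2

Ratio test on column x_2 — row 1: 8/3 = 8/3; row 2: 6/2 = 3; row 3: 4/2 = 2; row 4: 5/4 = 5/4. Minimum is 5/4 at row 4 (u4 leaves); pivot element 4.
Divide row 4 by 4; eliminate column x_2 from the other rows.
Second iteration: most negative Z-row entry is -9 in column x_3, so x_3 enters.
Ratio test on column x_3 — row 1: (17/4)/1 = 17/4; row 2: (7/2)/2 = 7/4; row 3: (3/2)/1 = 3/2; row 4: entry 0 ≤ 0. Minimum is 3/2 at row 3 (u3 leaves); pivot element 1.
Divide row 3 by 1; eliminate column x_3 from the other rows.
After both pivots, the entry at constraint row 2, column u4 is 1/2.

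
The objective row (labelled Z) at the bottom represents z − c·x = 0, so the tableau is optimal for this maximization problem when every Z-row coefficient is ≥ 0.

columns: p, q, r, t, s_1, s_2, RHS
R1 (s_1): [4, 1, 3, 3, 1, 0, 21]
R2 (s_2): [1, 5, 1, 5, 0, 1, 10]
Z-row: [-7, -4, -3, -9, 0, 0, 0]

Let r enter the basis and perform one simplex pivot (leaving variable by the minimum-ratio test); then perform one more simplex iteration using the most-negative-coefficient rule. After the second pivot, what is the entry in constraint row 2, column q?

7/6

Ratio test on column r — row 1: 21/3 = 7; row 2: 10/1 = 10. Minimum is 7 at row 1 (s_1 leaves); pivot element 3.
Divide row 1 by 3; eliminate column r from the other rows.
Second iteration: most negative Z-row entry is -6 in column t, so t enters.
Ratio test on column t — row 1: 7/1 = 7; row 2: 3/4 = 3/4. Minimum is 3/4 at row 2 (s_2 leaves); pivot element 4.
Divide row 2 by 4; eliminate column t from the other rows.
After both pivots, the entry at constraint row 2, column q is 7/6.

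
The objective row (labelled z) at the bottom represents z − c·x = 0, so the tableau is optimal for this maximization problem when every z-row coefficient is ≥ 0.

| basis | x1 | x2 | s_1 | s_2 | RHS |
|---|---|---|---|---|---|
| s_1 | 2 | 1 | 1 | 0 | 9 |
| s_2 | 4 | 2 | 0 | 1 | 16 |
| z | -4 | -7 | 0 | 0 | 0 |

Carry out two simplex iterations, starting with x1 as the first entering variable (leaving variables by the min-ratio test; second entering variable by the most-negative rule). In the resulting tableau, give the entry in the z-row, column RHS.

56

Ratio test on column x1 — row 1: 9/2 = 9/2; row 2: 16/4 = 4. Minimum is 4 at row 2 (s_2 leaves); pivot element 4.
Divide row 2 by 4; eliminate column x1 from the other rows.
Second iteration: most negative z-row entry is -5 in column x2, so x2 enters.
Ratio test on column x2 — row 1: entry 0 ≤ 0; row 2: 4/(1/2) = 8. Minimum is 8 at row 2 (x1 leaves); pivot element 1/2.
Divide row 2 by 1/2; eliminate column x2 from the other rows.
After both pivots, the entry at the z-row, column RHS is 56.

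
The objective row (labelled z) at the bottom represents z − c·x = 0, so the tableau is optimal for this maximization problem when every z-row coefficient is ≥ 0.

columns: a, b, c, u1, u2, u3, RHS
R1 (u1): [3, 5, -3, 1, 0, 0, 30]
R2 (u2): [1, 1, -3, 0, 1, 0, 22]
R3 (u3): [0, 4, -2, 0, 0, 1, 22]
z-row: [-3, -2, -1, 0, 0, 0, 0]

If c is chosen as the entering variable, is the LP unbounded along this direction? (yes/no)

yes

Every constraint-row entry in column c is ≤ 0, so increasing c is unbounded.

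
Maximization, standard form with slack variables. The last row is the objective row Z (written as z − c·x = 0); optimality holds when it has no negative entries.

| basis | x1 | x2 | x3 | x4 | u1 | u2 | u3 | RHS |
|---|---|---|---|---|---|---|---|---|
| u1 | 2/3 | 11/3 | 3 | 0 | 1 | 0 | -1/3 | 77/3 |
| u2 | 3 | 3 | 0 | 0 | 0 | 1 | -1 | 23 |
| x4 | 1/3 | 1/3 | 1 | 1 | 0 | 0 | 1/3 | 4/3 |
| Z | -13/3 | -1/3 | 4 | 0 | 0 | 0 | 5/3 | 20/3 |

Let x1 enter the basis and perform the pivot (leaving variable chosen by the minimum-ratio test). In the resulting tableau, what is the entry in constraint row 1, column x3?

Ratio test on column x1 — row 1: (77/3)/(2/3) = 77/2; row 2: 23/3 = 23/3; row 3: (4/3)/(1/3) = 4. Minimum is 4 at row 3 (x4 leaves); pivot element 1/3.
Divide row 3 by 1/3; eliminate column x1 from the other rows.
Row 1 update in column x3: 3 − (2/3)·3 = 1.

1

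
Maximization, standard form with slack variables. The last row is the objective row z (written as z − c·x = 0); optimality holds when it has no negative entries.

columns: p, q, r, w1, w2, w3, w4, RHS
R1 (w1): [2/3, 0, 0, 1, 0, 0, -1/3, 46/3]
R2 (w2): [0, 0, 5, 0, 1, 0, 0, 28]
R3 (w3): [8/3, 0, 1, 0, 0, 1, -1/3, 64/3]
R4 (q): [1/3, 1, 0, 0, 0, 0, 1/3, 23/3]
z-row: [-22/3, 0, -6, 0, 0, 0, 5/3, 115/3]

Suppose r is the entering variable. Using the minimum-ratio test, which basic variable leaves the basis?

w2

Column r entries and ratios — w1: 0 ≤ 0, skip; w2: 28/5 = 28/5; w3: (64/3)/1 = 64/3; q: 0 ≤ 0, skip.
Smallest ratio is 28/5 in the row of w2, so w2 leaves.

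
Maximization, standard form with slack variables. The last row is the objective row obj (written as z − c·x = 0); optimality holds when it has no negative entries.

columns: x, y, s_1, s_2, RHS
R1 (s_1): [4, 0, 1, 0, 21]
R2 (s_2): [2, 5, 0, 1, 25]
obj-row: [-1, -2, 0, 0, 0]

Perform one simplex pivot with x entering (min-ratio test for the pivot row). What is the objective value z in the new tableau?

21/4

Ratio test on column x — row 1: 21/4 = 21/4; row 2: 25/2 = 25/2. Minimum is 21/4 at row 1 (s_1 leaves); pivot element 4.
Pivot on row 1; the obj-row RHS becomes 0 − (-1)·(21/4) = 21/4.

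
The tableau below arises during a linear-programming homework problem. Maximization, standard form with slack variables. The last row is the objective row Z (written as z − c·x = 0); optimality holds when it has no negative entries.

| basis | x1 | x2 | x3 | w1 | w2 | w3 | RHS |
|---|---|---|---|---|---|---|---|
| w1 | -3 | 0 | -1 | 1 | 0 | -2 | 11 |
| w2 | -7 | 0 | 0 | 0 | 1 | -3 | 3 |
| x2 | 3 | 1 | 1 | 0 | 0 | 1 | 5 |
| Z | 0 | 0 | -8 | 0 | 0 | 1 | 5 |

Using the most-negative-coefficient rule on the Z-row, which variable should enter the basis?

x3

Negative Z-row entries: x3: -8.
The most negative is -8 in column x3, so x3 enters.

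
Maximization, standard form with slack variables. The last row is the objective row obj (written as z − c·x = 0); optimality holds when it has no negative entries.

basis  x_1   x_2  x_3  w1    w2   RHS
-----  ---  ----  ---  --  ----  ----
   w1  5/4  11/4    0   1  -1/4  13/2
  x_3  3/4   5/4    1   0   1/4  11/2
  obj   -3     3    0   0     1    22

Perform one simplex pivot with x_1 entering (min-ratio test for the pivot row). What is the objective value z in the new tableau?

Ratio test on column x_1 — row 1: (13/2)/(5/4) = 26/5; row 2: (11/2)/(3/4) = 22/3. Minimum is 26/5 at row 1 (w1 leaves); pivot element 5/4.
Pivot on row 1; the obj-row RHS becomes 22 − (-3)·(26/5) = 188/5.

188/5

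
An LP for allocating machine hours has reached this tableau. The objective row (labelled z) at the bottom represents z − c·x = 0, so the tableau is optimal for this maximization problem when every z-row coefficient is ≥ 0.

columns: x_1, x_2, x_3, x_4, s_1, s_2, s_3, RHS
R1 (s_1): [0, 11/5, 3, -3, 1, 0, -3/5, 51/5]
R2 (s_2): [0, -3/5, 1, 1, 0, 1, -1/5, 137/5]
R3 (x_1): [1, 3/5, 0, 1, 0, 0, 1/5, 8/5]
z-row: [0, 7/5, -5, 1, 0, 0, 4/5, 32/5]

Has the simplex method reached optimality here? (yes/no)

no

The z-row has a negative entry -5 in column x_3, so it is not optimal.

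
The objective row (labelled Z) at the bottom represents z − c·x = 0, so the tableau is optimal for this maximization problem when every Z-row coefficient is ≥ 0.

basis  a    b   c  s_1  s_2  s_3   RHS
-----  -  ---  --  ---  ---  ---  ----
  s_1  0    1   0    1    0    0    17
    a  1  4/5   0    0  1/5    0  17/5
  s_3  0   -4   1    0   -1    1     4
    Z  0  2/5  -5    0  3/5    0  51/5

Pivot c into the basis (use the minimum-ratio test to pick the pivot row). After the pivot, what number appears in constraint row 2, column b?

4/5

Ratio test on column c — row 1: entry 0 ≤ 0; row 2: entry 0 ≤ 0; row 3: 4/1 = 4. Minimum is 4 at row 3 (s_3 leaves); pivot element 1.
Divide row 3 by 1; eliminate column c from the other rows.
Row 2 update in column b: 4/5 − 0·(-4) = 4/5.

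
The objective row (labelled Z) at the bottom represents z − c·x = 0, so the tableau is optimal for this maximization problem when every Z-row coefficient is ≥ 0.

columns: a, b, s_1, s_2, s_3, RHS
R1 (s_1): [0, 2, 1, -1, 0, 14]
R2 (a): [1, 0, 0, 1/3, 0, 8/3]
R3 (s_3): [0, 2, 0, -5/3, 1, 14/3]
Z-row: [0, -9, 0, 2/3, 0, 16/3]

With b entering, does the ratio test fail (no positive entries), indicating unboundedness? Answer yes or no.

Column b has positive entries in row(s) 1, 3, so the ratio test bounds it — not unbounded.

no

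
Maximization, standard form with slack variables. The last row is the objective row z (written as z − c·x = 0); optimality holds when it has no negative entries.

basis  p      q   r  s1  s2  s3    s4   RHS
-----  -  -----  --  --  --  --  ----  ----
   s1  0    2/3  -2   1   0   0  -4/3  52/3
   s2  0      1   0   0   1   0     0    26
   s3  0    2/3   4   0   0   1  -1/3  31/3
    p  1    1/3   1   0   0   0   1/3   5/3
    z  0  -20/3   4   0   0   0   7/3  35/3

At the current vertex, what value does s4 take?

0

s4 is not in the basis, so in the current basic feasible solution s4 = 0.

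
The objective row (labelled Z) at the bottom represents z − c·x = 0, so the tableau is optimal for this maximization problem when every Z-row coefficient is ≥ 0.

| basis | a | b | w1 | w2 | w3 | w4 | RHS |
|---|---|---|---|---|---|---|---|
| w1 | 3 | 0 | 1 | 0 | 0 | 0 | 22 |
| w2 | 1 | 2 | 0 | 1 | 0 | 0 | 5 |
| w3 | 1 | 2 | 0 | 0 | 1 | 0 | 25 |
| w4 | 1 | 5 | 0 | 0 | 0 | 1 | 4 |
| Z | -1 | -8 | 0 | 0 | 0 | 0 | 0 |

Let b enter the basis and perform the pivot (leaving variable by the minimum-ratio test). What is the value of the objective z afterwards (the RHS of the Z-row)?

32/5

Ratio test on column b — row 1: entry 0 ≤ 0; row 2: 5/2 = 5/2; row 3: 25/2 = 25/2; row 4: 4/5 = 4/5. Minimum is 4/5 at row 4 (w4 leaves); pivot element 5.
Pivot on row 4; the Z-row RHS becomes 0 − (-8)·(4/5) = 32/5.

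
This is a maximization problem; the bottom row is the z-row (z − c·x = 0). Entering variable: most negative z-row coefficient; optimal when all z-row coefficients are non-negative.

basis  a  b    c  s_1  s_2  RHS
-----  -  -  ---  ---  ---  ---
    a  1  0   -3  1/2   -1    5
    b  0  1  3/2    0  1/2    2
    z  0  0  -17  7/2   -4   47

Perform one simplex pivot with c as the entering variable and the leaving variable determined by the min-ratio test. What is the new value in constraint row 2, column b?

Ratio test on column c — row 1: entry -3 ≤ 0; row 2: 2/(3/2) = 4/3. Minimum is 4/3 at row 2 (b leaves); pivot element 3/2.
Divide row 2 by 3/2; eliminate column c from the other rows.
In the new row 2, the b entry is the old entry divided by the pivot: 1/(3/2) = 2/3.

2/3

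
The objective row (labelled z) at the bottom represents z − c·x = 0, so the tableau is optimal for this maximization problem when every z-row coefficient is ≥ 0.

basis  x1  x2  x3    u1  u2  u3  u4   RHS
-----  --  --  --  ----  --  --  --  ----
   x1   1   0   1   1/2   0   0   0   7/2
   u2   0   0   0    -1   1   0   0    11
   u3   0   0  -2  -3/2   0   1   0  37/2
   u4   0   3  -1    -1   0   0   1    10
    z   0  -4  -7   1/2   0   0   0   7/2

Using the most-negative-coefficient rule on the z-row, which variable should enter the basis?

Negative z-row entries: x2: -4, x3: -7.
The most negative is -7 in column x3, so x3 enters.

x3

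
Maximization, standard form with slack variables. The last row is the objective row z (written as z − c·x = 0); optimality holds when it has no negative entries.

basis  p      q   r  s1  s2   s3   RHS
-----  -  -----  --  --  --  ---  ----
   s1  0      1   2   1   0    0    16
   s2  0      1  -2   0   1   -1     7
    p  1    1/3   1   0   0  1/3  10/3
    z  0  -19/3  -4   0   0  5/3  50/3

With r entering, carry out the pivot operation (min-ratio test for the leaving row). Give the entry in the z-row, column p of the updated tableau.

Ratio test on column r — row 1: 16/2 = 8; row 2: entry -2 ≤ 0; row 3: (10/3)/1 = 10/3. Minimum is 10/3 at row 3 (p leaves); pivot element 1.
Divide row 3 by 1; eliminate column r from the other rows.
z-row update in column p: 0 − (-4)·1 = 4.

4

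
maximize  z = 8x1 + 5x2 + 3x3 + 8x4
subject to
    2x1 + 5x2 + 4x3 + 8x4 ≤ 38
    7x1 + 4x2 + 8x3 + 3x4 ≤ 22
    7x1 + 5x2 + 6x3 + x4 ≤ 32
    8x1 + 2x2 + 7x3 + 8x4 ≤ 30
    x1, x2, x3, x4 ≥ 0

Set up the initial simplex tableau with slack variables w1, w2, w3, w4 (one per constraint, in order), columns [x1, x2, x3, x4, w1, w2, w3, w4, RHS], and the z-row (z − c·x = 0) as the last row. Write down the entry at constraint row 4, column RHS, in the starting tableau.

The RHS of constraint 4 is b_4 = 30.

30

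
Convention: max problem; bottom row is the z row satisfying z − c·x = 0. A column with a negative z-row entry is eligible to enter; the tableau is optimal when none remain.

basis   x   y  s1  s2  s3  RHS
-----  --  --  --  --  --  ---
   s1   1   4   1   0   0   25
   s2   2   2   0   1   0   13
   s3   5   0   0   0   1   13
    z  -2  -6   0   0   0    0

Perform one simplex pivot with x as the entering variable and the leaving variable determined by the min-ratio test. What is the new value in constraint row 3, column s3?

Ratio test on column x — row 1: 25/1 = 25; row 2: 13/2 = 13/2; row 3: 13/5 = 13/5. Minimum is 13/5 at row 3 (s3 leaves); pivot element 5.
Divide row 3 by 5; eliminate column x from the other rows.
In the new row 3, the s3 entry is the old entry divided by the pivot: 1/5 = 1/5.

1/5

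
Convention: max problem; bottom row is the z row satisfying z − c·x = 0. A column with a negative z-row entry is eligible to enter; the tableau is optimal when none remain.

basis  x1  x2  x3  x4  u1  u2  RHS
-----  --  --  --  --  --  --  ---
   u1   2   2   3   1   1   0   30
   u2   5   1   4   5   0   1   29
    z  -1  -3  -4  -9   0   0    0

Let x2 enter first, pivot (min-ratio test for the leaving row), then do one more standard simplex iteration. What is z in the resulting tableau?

Ratio test on column x2 — row 1: 30/2 = 15; row 2: 29/1 = 29. Minimum is 15 at row 1 (u1 leaves); pivot element 2.
Pivot on row 1; the z-row RHS becomes 0 − (-3)·15 = 45.
Next entering variable (most negative z-row entry -15/2): x4.
Ratio test on column x4 — row 1: 15/(1/2) = 30; row 2: 14/(9/2) = 28/9. Minimum is 28/9 at row 2 (u2 leaves); pivot element 9/2.
After the second pivot the z-row RHS is 45 − (-15/2)·(28/9) = 205/3.

205/3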